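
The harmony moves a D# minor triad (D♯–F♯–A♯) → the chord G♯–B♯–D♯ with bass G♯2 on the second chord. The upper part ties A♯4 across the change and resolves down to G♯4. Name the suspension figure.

At the second chord the bass is G♯2. The suspended A♯4 lies a ninth above the bass; after resolving down by step to G♯4, the interval above the bass becomes an octave.
Suspension figures are named by those two intervals: 9–8.

9–8 suspension.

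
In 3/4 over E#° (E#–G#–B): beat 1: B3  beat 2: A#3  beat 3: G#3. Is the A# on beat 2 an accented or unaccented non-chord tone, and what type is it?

The harmony at that moment is E# diminished triad (E#, G#, B); A#3 is not a chord tone.
It is approached by step down from B3 and left by step down to G#3.
Step in, step out in the same direction — a passing tone.
It falls on a weak beat, so it is unaccented.

Unaccented passing tone.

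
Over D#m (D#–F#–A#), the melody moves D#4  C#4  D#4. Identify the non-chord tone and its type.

The harmony at that moment is D# minor triad (D#, F#, A#); C#4 is not a chord tone.
It is approached by step down from D#4 and left by step up to D#4.
Step away and step back to the same note — a neighbor tone (lower neighbor).

C#4 is a neighbor tone.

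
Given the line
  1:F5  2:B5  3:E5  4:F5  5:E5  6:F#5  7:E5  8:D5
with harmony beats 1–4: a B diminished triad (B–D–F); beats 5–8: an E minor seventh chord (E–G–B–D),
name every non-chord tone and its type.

The harmony at that moment is B diminished triad (B, D, F); E5 is not a chord tone.
It is approached by leap down from B5 and left by step up to F5.
Leap in, step out — an appoggiatura.
The harmony at that moment is E minor seventh chord (E, G, B, D); F#5 is not a chord tone.
It is approached by step up from E5 and left by step down to E5.
Step away and step back to the same note — a neighbor tone (upper neighbor).

E5 (beat 3) — appoggiatura; F#5 (beat 6) — neighbor tone.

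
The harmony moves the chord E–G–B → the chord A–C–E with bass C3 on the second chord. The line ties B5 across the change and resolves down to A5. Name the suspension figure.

At the second chord the bass is C3. The suspended B5 lies a seventh above the bass; after resolving down by step to A5, the interval above the bass becomes a sixth.
Suspension figures are named by those two intervals: 7–6.

7–6 suspension.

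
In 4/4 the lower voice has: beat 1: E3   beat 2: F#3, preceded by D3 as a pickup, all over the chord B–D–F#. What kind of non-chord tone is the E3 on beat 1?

Passing tone.

The harmony at that moment is B minor triad (B, D, F#); E3 is not a chord tone.
It is approached by step up from D3 and left by step up to F#3.
Step in, step out in the same direction — a passing tone.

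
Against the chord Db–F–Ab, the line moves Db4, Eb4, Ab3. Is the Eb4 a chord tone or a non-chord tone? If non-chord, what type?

Non-chord tone — an escape tone.

The harmony at that moment is Db major triad (Db, F, Ab); Eb4 is not a chord tone.
It is approached by step up from Db4 and left by leap down to Ab3.
Step in, leap out — an escape tone.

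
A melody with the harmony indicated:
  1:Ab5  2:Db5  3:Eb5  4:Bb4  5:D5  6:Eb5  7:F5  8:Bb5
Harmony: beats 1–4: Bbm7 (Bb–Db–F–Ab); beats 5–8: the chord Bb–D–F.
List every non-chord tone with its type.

The harmony at that moment is Bb minor seventh chord (Bb, Db, F, Ab); Eb5 is not a chord tone.
It is approached by step up from Db5 and left by leap down to Bb4.
Step in, leap out — an escape tone.
The harmony at that moment is Bb major triad (Bb, D, F); Eb5 is not a chord tone.
It is approached by step up from D5 and left by step up to F5.
Step in, step out in the same direction — a passing tone.

Eb5 (beat 3) — escape tone; Eb5 (beat 6) — passing tone.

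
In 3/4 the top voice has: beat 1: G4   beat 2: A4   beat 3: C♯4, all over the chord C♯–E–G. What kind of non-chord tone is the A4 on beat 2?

Escape tone.

The harmony at that moment is C♯ diminished triad (C♯, E, G); A4 is not a chord tone.
It is approached by step up from G4 and left by leap down to C♯4.
Step in, leap out, on a weak beat — an escape tone.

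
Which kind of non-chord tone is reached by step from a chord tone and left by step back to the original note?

Approach: by step. Departure: by step in the opposite direction, back to the starting pitch.
Stepwise on both sides but reversing to return to the same chord tone — a neighbor tone. (Had it continued onward in the same direction it would be a passing tone instead.)

Neighbor tone.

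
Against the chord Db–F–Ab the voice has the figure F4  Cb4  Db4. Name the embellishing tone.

Cb4 is an appoggiatura.

The harmony at that moment is Db major triad (Db, F, Ab); Cb4 is not a chord tone.
It is approached by leap down from F4 and left by step up to Db4.
Leap in, step out — an appoggiatura.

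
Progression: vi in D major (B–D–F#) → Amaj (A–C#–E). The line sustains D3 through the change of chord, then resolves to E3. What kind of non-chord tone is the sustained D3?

The harmony at that moment is A major triad (A, C#, E); D3 is not a chord tone.
It is held over (the same pitch as the preceding D3) and left by step up to E3.
Held over from the previous chord and resolving up by step — a retardation.

D3 is a retardation.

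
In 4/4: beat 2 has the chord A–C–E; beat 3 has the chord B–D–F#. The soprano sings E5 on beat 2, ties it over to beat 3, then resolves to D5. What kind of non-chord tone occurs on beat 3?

The harmony at that moment is B minor triad (B, D, F#); E5 is not a chord tone.
It is held over (the same pitch as the preceding E5) and left by step down to D5.
Held over from the previous chord and resolving down by step — a suspension.

Suspension.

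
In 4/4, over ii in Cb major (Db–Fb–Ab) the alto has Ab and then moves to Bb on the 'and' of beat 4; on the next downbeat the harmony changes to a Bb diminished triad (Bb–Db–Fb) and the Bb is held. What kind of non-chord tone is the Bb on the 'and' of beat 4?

The harmony at that moment is Db minor triad (Db, Fb, Ab); Bb is not a chord tone.
It is approached by step up from Ab and then sustained as the same pitch into the next harmony.
Arriving early and becoming a chord tone when the harmony changes — an anticipation.

Anticipation.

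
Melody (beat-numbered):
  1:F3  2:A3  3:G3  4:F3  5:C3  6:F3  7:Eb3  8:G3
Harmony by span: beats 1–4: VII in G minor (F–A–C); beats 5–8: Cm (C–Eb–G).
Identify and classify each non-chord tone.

G3 (beat 3) — passing tone; F3 (beat 6) — appoggiatura.

The harmony at that moment is F major triad (F, A, C); G3 is not a chord tone.
It is approached by step down from A3 and left by step down to F3.
Step in, step out in the same direction — a passing tone.
The harmony at that moment is C minor triad (C, Eb, G); F3 is not a chord tone.
It is approached by leap up from C3 and left by step down to Eb3.
Leap in, step out — an appoggiatura.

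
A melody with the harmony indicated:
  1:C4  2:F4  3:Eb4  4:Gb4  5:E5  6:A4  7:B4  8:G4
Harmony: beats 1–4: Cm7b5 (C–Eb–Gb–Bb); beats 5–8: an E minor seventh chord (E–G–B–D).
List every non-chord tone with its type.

F4 (beat 2) — appoggiatura; A4 (beat 6) — appoggiatura.

The harmony at that moment is C half-diminished seventh chord (C, Eb, Gb, Bb); F4 is not a chord tone.
It is approached by leap up from C4 and left by step down to Eb4.
Leap in, step out — an appoggiatura.
The harmony at that moment is E minor seventh chord (E, G, B, D); A4 is not a chord tone.
It is approached by leap down from E5 and left by step up to B4.
Leap in, step out — an appoggiatura.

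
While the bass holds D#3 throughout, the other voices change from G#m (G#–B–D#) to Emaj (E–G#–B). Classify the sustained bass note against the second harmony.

Pedal tone (pedal point).

The harmony at that moment is E major triad (E, G#, B); D#3 is not a chord tone.
It is held over (the same pitch as the preceding D#3) and then sustained as the same pitch into the next harmony.
Sustained through a change of harmony — a pedal tone.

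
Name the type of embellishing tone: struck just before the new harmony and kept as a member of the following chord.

Approach: ahead of the chord change (typically by step), so it is dissonant against the current harmony. Departure: none — the same pitch is restated or held and is a chord tone of the new harmony.
Dissonant first, consonant once the harmony catches up: the note simply arrives early — an anticipation. (The reverse timing, consonant first and dissonant after the change, would be a suspension or retardation.)

Anticipation.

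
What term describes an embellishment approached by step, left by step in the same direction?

Passing tone.

Approach: by step. Departure: by step, continuing in the same direction.
Stepwise on both sides with no change of direction means the note fills in the space between two different chord tones — a passing tone. (Had it turned back to its starting note it would be a neighbor tone instead.)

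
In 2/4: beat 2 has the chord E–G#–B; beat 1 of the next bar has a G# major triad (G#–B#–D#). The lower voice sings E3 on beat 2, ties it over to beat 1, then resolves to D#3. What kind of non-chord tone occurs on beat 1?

Suspension.

The harmony at that moment is G# major triad (G#, B#, D#); E3 is not a chord tone.
It is held over (the same pitch as the preceding E3) and left by step down to D#3.
Held over from the previous chord and resolving down by step — a suspension.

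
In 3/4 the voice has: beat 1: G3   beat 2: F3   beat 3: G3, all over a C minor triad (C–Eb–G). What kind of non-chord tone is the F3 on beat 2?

The harmony at that moment is C minor triad (C, Eb, G); F3 is not a chord tone.
It is approached by step down from G3 and left by step up to G3.
Step away and step back to the same note — a neighbor tone (lower neighbor).

Lower neighbor tone.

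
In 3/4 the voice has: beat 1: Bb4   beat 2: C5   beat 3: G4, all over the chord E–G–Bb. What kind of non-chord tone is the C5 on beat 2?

The harmony at that moment is E diminished triad (E, G, Bb); C5 is not a chord tone.
It is approached by step up from Bb4 and left by leap down to G4.
Step in, leap out, on a weak beat — an escape tone.

Escape tone.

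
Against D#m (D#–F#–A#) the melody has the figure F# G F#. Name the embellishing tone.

G is a neighbor tone.

The harmony at that moment is D# minor triad (D#, F#, A#); G is not a chord tone.
It is approached by step up from F# and left by step down to F#.
Step away and step back to the same note — a neighbor tone (upper neighbor).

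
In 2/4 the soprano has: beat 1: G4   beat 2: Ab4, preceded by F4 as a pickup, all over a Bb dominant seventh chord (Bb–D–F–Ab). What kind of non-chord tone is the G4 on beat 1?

The harmony at that moment is Bb dominant seventh chord (Bb, D, F, Ab); G4 is not a chord tone.
It is approached by step up from F4 and left by step up to Ab4.
Step in, step out in the same direction — a passing tone.

Passing tone.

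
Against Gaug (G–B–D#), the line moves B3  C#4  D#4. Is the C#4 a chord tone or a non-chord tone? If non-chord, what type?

Non-chord tone — a passing tone.

The harmony at that moment is G augmented triad (G, B, D#); C#4 is not a chord tone.
It is approached by step up from B3 and left by step up to D#4.
Step in, step out in the same direction — a passing tone.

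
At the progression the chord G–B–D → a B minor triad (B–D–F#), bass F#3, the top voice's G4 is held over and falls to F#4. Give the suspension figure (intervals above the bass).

At the second chord the bass is F#3. The suspended G4 lies a ninth above the bass; after resolving down by step to F#4, the interval above the bass becomes an octave.
Suspension figures are named by those two intervals: 9–8.

9–8 suspension.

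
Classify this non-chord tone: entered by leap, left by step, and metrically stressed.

Appoggiatura.

Approach: by leap. Departure: by step. Metric position: strong.
Leap in, step out, in a metrically strong position — an appoggiatura. (It is the mirror image of the escape tone, which steps in and leaps out from a weak position.)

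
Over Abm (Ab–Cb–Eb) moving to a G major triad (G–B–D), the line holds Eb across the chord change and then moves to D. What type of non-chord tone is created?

The harmony at that moment is G major triad (G, B, D); Eb is not a chord tone.
It is held over (the same pitch as the preceding Eb) and left by step down to D.
Held over from the previous chord and resolving down by step — a suspension.

Eb is a suspension.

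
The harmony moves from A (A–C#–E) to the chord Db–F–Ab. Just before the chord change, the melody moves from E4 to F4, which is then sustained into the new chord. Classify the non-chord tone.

F4 is an anticipation.

The harmony at that moment is A major triad (A, C#, E); F4 is not a chord tone.
It is approached by step up from E4 and then sustained as the same pitch into the next harmony.
Arriving early and becoming a chord tone when the harmony changes — an anticipation.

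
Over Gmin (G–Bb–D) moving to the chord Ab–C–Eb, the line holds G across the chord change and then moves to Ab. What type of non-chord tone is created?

G is a retardation.

The harmony at that moment is Ab major triad (Ab, C, Eb); G is not a chord tone.
It is held over (the same pitch as the preceding G) and left by step up to Ab.
Held over from the previous chord and resolving up by step — a retardation.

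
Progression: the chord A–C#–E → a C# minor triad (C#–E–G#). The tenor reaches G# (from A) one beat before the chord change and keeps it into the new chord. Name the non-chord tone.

G# is an anticipation.

The harmony at that moment is A major triad (A, C#, E); G# is not a chord tone.
It is approached by step down from A and then sustained as the same pitch into the next harmony.
Arriving early and becoming a chord tone when the harmony changes — an anticipation.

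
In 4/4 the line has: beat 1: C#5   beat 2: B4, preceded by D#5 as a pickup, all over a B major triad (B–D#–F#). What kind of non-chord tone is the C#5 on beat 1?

Passing tone.

The harmony at that moment is B major triad (B, D#, F#); C#5 is not a chord tone.
It is approached by step down from D#5 and left by step down to B4.
Step in, step out in the same direction — a passing tone.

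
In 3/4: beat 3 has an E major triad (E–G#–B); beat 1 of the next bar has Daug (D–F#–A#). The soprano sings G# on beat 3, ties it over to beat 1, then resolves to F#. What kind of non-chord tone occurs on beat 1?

Suspension.

The harmony at that moment is D augmented triad (D, F#, A#); G# is not a chord tone.
It is held over (the same pitch as the preceding G#) and left by step down to F#.
Held over from the previous chord and resolving down by step — a suspension.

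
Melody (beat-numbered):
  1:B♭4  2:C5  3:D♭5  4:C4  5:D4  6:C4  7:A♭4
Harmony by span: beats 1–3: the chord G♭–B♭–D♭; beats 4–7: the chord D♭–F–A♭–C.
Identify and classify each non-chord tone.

C5 (beat 2) — passing tone; D4 (beat 5) — neighbor tone.

The harmony at that moment is G♭ major triad (G♭, B♭, D♭); C5 is not a chord tone.
It is approached by step up from B♭4 and left by step up to D♭5.
Step in, step out in the same direction — a passing tone.
The harmony at that moment is D♭ major seventh chord (D♭, F, A♭, C); D4 is not a chord tone.
It is approached by step up from C4 and left by step down to C4.
Step away and step back to the same note — a neighbor tone (upper neighbor).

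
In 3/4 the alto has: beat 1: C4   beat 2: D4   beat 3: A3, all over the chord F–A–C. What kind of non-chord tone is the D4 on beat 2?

The harmony at that moment is F major triad (F, A, C); D4 is not a chord tone.
It is approached by step up from C4 and left by leap down to A3.
Step in, leap out, on a weak beat — an escape tone.

Escape tone.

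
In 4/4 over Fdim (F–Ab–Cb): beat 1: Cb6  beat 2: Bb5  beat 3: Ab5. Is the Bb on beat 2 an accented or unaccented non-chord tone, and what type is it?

Unaccented passing tone.

The harmony at that moment is F diminished triad (F, Ab, Cb); Bb5 is not a chord tone.
It is approached by step down from Cb6 and left by step down to Ab5.
Step in, step out in the same direction — a passing tone.
It falls on a weak beat, so it is unaccented.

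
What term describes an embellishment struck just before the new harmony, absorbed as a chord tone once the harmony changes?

Anticipation.

Approach: ahead of the chord change (typically by step), so it is dissonant against the current harmony. Departure: none — the same pitch is restated or held and is a chord tone of the new harmony.
Dissonant first, consonant once the harmony catches up: the note simply arrives early — an anticipation. (The reverse timing, consonant first and dissonant after the change, would be a suspension or retardation.)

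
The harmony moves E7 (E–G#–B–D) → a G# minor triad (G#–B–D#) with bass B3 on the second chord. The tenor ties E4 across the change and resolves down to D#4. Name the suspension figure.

At the second chord the bass is B3. The suspended E4 lies a fourth above the bass; after resolving down by step to D#4, the interval above the bass becomes a third.
Suspension figures are named by those two intervals: 4–3.

4–3 suspension.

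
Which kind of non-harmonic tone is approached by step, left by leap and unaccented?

Approach: by step. Departure: by leap. Metric position: weak.
Step in, leap out, from a weak position — an escape tone (échappée). (It is the mirror image of the appoggiatura, which leaps in and steps out on a strong beat.)

Escape tone.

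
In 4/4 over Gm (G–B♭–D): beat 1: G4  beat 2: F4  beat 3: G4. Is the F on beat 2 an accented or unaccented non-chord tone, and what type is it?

The harmony at that moment is G minor triad (G, B♭, D); F4 is not a chord tone.
It is approached by step down from G4 and left by step up to G4.
Step away and step back to the same note — a neighbor tone (lower neighbor).
It falls on a weak beat, so it is unaccented.

Unaccented neighbor tone.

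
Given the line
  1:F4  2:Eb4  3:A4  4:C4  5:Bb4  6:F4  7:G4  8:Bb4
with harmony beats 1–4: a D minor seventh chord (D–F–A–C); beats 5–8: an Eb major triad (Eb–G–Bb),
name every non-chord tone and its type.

Eb4 (beat 2) — escape tone; F4 (beat 6) — appoggiatura.

The harmony at that moment is D minor seventh chord (D, F, A, C); Eb4 is not a chord tone.
It is approached by step down from F4 and left by leap up to A4.
Step in, leap out — an escape tone.
The harmony at that moment is Eb major triad (Eb, G, Bb); F4 is not a chord tone.
It is approached by leap down from Bb4 and left by step up to G4.
Leap in, step out — an appoggiatura.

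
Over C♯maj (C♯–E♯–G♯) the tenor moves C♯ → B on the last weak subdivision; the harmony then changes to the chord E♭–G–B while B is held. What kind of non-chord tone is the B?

The harmony at that moment is C♯ major triad (C♯, E♯, G♯); B is not a chord tone.
It is approached by step down from C♯ and then sustained as the same pitch into the next harmony.
Arriving early and becoming a chord tone when the harmony changes — an anticipation.

B is an anticipation.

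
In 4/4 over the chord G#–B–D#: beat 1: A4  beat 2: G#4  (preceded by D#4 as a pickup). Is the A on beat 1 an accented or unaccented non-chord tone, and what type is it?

The harmony at that moment is G# minor triad (G#, B, D#); A4 is not a chord tone.
It is approached by leap up from D#4 and left by step down to G#4.
Leap in, step out — an appoggiatura.
It falls on the downbeat, so it is accented.

Accented appoggiatura.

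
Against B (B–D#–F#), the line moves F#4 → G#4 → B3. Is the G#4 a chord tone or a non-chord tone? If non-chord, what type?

The harmony at that moment is B major triad (B, D#, F#); G#4 is not a chord tone.
It is approached by step up from F#4 and left by leap down to B3.
Step in, leap out — an escape tone.

Non-chord tone — an escape tone.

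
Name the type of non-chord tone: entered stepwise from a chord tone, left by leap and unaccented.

Escape tone.

Approach: by step. Departure: by leap. Metric position: weak.
Step in, leap out, from a weak position — an escape tone (échappée). (It is the mirror image of the appoggiatura, which leaps in and steps out on a strong beat.)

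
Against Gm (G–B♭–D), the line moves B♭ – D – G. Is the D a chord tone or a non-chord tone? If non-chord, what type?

G minor triad contains G, B♭, D; D is the fifth, so it is a chord tone.

Chord tone (the fifth of G minor triad).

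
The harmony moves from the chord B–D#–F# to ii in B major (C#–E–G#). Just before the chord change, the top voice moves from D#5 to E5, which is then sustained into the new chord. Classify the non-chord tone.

The harmony at that moment is B major triad (B, D#, F#); E5 is not a chord tone.
It is approached by step up from D#5 and then sustained as the same pitch into the next harmony.
Arriving early and becoming a chord tone when the harmony changes — an anticipation.

E5 is an anticipation.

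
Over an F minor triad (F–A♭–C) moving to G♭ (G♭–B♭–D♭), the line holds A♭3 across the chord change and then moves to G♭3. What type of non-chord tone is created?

A♭3 is a suspension.

The harmony at that moment is G♭ major triad (G♭, B♭, D♭); A♭3 is not a chord tone.
It is held over (the same pitch as the preceding A♭3) and left by step down to G♭3.
Held over from the previous chord and resolving down by step — a suspension.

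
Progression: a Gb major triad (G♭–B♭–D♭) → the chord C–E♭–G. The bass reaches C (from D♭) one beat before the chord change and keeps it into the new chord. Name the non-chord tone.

The harmony at that moment is G♭ major triad (G♭, B♭, D♭); C is not a chord tone.
It is approached by step down from D♭ and then sustained as the same pitch into the next harmony.
Arriving early and becoming a chord tone when the harmony changes — an anticipation.

C is an anticipation.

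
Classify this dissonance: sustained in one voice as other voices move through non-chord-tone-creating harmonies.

Pedal tone.

Approach: none. Departure: none — a single pitch is sustained while the chords change around it, passing through harmonies that do not contain it.
No melodic motion at all; the dissonance is created entirely by the moving harmonies against the stationary note — a pedal tone (pedal point).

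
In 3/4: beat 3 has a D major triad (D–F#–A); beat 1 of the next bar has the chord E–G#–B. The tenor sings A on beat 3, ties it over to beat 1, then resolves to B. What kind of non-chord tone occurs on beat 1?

The harmony at that moment is E major triad (E, G#, B); A is not a chord tone.
It is held over (the same pitch as the preceding A) and left by step up to B.
Held over from the previous chord and resolving up by step — a retardation.

Retardation.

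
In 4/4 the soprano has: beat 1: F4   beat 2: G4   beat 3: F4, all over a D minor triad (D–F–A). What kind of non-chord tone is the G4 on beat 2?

Upper neighbor tone.

The harmony at that moment is D minor triad (D, F, A); G4 is not a chord tone.
It is approached by step up from F4 and left by step down to F4.
Step away and step back to the same note — a neighbor tone (upper neighbor).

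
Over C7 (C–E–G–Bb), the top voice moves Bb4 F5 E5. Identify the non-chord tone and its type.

The harmony at that moment is C dominant seventh chord (C, E, G, Bb); F5 is not a chord tone.
It is approached by leap up from Bb4 and left by step down to E5.
Leap in, step out — an appoggiatura.

F5 is an appoggiatura.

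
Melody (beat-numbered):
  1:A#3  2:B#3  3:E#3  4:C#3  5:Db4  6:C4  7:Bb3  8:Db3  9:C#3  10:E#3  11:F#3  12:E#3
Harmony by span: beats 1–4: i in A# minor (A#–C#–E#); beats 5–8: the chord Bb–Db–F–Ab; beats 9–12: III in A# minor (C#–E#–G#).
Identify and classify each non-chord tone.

The harmony at that moment is A# minor triad (A#, C#, E#); B#3 is not a chord tone.
It is approached by step up from A#3 and left by leap down to E#3.
Step in, leap out — an escape tone.
The harmony at that moment is Bb minor seventh chord (Bb, Db, F, Ab); C4 is not a chord tone.
It is approached by step down from Db4 and left by step down to Bb3.
Step in, step out in the same direction — a passing tone.
The harmony at that moment is C# major triad (C#, E#, G#); F#3 is not a chord tone.
It is approached by step up from E#3 and left by step down to E#3.
Step away and step back to the same note — a neighbor tone (upper neighbor).

B#3 (beat 2) — escape tone; C4 (beat 6) — passing tone; F#3 (beat 11) — neighbor tone.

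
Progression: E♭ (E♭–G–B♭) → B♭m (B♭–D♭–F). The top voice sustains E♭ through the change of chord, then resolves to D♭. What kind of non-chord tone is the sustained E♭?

The harmony at that moment is B♭ minor triad (B♭, D♭, F); E♭ is not a chord tone.
It is held over (the same pitch as the preceding E♭) and left by step down to D♭.
Held over from the previous chord and resolving down by step — a suspension.

E♭ is a suspension.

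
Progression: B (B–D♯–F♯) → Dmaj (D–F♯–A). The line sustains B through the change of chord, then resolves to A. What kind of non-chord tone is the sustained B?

B is a suspension.

The harmony at that moment is D major triad (D, F♯, A); B is not a chord tone.
It is held over (the same pitch as the preceding B) and left by step down to A.
Held over from the previous chord and resolving down by step — a suspension.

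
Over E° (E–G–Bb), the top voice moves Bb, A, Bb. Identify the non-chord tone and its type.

A is a neighbor tone.

The harmony at that moment is E diminished triad (E, G, Bb); A is not a chord tone.
It is approached by step down from Bb and left by step up to Bb.
Step away and step back to the same note — a neighbor tone (lower neighbor).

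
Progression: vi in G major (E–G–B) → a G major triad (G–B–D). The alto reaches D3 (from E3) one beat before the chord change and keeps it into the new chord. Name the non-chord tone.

D3 is an anticipation.

The harmony at that moment is E minor triad (E, G, B); D3 is not a chord tone.
It is approached by step down from E3 and then sustained as the same pitch into the next harmony.
Arriving early and becoming a chord tone when the harmony changes — an anticipation.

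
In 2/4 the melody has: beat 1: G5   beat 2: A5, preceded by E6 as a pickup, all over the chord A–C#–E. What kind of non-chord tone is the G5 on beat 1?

Appoggiatura.

The harmony at that moment is A major triad (A, C#, E); G5 is not a chord tone.
It is approached by leap down from E6 and left by step up to A5.
Leap in, step out, metrically accented — an appoggiatura.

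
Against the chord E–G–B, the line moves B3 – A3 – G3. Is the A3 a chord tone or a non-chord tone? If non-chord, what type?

The harmony at that moment is E minor triad (E, G, B); A3 is not a chord tone.
It is approached by step down from B3 and left by step down to G3.
Step in, step out in the same direction — a passing tone.

Non-chord tone — a passing tone.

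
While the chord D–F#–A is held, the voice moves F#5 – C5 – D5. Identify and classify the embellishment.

The harmony at that moment is D major triad (D, F#, A); C5 is not a chord tone.
It is approached by leap down from F#5 and left by step up to D5.
Leap in, step out — an appoggiatura.

C5 is an appoggiatura.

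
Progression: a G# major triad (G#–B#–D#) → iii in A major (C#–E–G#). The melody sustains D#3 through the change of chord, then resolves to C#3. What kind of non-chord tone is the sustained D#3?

D#3 is a suspension.

The harmony at that moment is C# minor triad (C#, E, G#); D#3 is not a chord tone.
It is held over (the same pitch as the preceding D#3) and left by step down to C#3.
Held over from the previous chord and resolving down by step — a suspension.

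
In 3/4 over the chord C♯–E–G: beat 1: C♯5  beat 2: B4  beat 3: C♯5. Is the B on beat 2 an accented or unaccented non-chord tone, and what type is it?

The harmony at that moment is C♯ diminished triad (C♯, E, G); B4 is not a chord tone.
It is approached by step down from C♯5 and left by step up to C♯5.
Step away and step back to the same note — a neighbor tone (lower neighbor).
It falls on a weak beat, so it is unaccented.

Unaccented neighbor tone.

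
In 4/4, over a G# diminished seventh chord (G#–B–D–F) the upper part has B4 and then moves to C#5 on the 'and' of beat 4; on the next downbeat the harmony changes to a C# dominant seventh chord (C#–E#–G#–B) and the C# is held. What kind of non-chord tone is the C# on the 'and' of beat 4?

Anticipation.

The harmony at that moment is G# diminished seventh chord (G#, B, D, F); C#5 is not a chord tone.
It is approached by step up from B4 and then sustained as the same pitch into the next harmony.
Arriving early and becoming a chord tone when the harmony changes — an anticipation.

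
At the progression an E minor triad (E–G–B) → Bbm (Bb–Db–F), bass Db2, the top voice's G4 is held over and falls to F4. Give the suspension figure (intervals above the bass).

At the second chord the bass is Db2. The suspended G4 lies a fourth above the bass; after resolving down by step to F4, the interval above the bass becomes a third.
Suspension figures are named by those two intervals: 4–3.

4–3 suspension.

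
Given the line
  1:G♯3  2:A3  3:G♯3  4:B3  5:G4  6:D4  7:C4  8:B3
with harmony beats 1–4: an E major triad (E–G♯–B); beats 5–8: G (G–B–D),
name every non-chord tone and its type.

The harmony at that moment is E major triad (E, G♯, B); A3 is not a chord tone.
It is approached by step up from G♯3 and left by step down to G♯3.
Step away and step back to the same note — a neighbor tone (upper neighbor).
The harmony at that moment is G major triad (G, B, D); C4 is not a chord tone.
It is approached by step down from D4 and left by step down to B3.
Step in, step out in the same direction — a passing tone.

A3 (beat 2) — neighbor tone; C4 (beat 7) — passing tone.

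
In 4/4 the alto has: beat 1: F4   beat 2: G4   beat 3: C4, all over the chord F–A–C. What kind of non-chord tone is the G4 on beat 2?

Escape tone.

The harmony at that moment is F major triad (F, A, C); G4 is not a chord tone.
It is approached by step up from F4 and left by leap down to C4.
Step in, leap out, on a weak beat — an escape tone.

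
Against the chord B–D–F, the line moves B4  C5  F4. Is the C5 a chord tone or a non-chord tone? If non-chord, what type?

Non-chord tone — an escape tone.

The harmony at that moment is B diminished triad (B, D, F); C5 is not a chord tone.
It is approached by step up from B4 and left by leap down to F4.
Step in, leap out — an escape tone.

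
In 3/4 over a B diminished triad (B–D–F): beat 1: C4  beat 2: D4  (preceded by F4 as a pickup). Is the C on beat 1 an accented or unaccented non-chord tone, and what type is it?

Accented appoggiatura.

The harmony at that moment is B diminished triad (B, D, F); C4 is not a chord tone.
It is approached by leap down from F4 and left by step up to D4.
Leap in, step out — an appoggiatura.
It falls on the downbeat, so it is accented.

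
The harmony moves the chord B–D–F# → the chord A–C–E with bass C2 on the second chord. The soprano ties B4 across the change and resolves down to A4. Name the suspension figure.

At the second chord the bass is C2. The suspended B4 lies a seventh above the bass; after resolving down by step to A4, the interval above the bass becomes a sixth.
Suspension figures are named by those two intervals: 7–6.

7–6 suspension.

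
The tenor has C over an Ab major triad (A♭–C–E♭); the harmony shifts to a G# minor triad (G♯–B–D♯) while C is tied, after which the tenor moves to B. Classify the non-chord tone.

C is a suspension.

The harmony at that moment is G♯ minor triad (G♯, B, D♯); C is not a chord tone.
It is held over (the same pitch as the preceding C) and left by step down to B.
Held over from the previous chord and resolving down by step — a suspension.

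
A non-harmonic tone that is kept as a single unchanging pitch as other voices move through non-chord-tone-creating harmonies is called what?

Approach: none. Departure: none — a single pitch is sustained while the chords change around it, passing through harmonies that do not contain it.
No melodic motion at all; the dissonance is created entirely by the moving harmonies against the stationary note — a pedal tone (pedal point).

Pedal tone.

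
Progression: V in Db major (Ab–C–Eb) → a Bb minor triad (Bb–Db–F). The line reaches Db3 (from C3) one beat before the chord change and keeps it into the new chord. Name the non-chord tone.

Db3 is an anticipation.

The harmony at that moment is Ab major triad (Ab, C, Eb); Db3 is not a chord tone.
It is approached by step up from C3 and then sustained as the same pitch into the next harmony.
Arriving early and becoming a chord tone when the harmony changes — an anticipation.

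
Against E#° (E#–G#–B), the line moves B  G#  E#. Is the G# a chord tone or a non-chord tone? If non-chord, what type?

Chord tone (the third of E# diminished triad).

E# diminished triad contains E#, G#, B; G# is the third, so it is a chord tone.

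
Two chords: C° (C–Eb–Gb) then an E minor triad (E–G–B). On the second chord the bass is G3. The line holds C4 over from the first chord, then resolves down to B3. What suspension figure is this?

At the second chord the bass is G3. The suspended C4 lies a fourth above the bass; after resolving down by step to B3, the interval above the bass becomes a third.
Suspension figures are named by those two intervals: 4–3.

4–3 suspension.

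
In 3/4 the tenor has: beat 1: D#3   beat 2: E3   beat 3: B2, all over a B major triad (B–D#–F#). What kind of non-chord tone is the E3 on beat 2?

The harmony at that moment is B major triad (B, D#, F#); E3 is not a chord tone.
It is approached by step up from D#3 and left by leap down to B2.
Step in, leap out, on a weak beat — an escape tone.

Escape tone.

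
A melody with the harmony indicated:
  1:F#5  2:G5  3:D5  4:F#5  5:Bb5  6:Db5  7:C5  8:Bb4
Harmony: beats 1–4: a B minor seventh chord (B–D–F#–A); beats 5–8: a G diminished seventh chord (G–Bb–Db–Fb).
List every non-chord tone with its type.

The harmony at that moment is B minor seventh chord (B, D, F#, A); G5 is not a chord tone.
It is approached by step up from F#5 and left by leap down to D5.
Step in, leap out — an escape tone.
The harmony at that moment is G diminished seventh chord (G, Bb, Db, Fb); C5 is not a chord tone.
It is approached by step down from Db5 and left by step down to Bb4.
Step in, step out in the same direction — a passing tone.

G5 (beat 2) — escape tone; C5 (beat 7) — passing tone.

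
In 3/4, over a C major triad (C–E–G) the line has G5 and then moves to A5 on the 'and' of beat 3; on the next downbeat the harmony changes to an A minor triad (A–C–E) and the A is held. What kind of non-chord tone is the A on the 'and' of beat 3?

The harmony at that moment is C major triad (C, E, G); A5 is not a chord tone.
It is approached by step up from G5 and then sustained as the same pitch into the next harmony.
Arriving early and becoming a chord tone when the harmony changes — an anticipation.

Anticipation.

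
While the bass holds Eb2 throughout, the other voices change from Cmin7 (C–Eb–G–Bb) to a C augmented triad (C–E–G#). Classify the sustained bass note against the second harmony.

The harmony at that moment is C augmented triad (C, E, G#); Eb2 is not a chord tone.
It is held over (the same pitch as the preceding Eb2) and then sustained as the same pitch into the next harmony.
Sustained through a change of harmony — a pedal tone.

Pedal tone (pedal point).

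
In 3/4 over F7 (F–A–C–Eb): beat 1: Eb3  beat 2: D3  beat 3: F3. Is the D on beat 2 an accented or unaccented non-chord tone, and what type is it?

The harmony at that moment is F dominant seventh chord (F, A, C, Eb); D3 is not a chord tone.
It is approached by step down from Eb3 and left by leap up to F3.
Step in, leap out — an escape tone.
It falls on a weak beat, so it is unaccented.

Unaccented escape tone.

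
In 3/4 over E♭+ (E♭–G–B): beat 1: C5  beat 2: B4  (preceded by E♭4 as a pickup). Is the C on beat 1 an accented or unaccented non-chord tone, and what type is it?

The harmony at that moment is E♭ augmented triad (E♭, G, B); C5 is not a chord tone.
It is approached by leap up from E♭4 and left by step down to B4.
Leap in, step out — an appoggiatura.
It falls on the downbeat, so it is accented.

Accented appoggiatura.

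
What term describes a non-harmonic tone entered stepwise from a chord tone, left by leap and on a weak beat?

Escape tone.

Approach: by step. Departure: by leap. Metric position: weak.
Step in, leap out, from a weak position — an escape tone (échappée). (It is the mirror image of the appoggiatura, which leaps in and steps out on a strong beat.)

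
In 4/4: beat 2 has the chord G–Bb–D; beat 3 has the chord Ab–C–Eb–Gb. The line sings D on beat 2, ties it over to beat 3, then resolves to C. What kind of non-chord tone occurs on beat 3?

The harmony at that moment is Ab dominant seventh chord (Ab, C, Eb, Gb); D is not a chord tone.
It is held over (the same pitch as the preceding D) and left by step down to C.
Held over from the previous chord and resolving down by step — a suspension.

Suspension.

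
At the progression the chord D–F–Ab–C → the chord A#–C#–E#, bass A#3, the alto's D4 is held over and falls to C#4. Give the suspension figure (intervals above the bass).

4–3 suspension.

At the second chord the bass is A#3. The suspended D4 lies a fourth above the bass; after resolving down by step to C#4, the interval above the bass becomes a third.
Suspension figures are named by those two intervals: 4–3.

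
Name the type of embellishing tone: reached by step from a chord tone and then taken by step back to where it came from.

Approach: by step. Departure: by step in the opposite direction, back to the starting pitch.
Stepwise on both sides but reversing to return to the same chord tone — a neighbor tone. (Had it continued onward in the same direction it would be a passing tone instead.)

Neighbor tone.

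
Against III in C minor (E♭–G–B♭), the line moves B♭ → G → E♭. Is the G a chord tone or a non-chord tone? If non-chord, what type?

Chord tone (the third of Eb major triad).

Eb major triad contains E♭, G, B♭; G is the third, so it is a chord tone.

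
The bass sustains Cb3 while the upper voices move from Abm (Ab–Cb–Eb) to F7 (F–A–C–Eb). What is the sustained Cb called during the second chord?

Pedal tone (pedal point).

The harmony at that moment is F dominant seventh chord (F, A, C, Eb); Cb3 is not a chord tone.
It is held over (the same pitch as the preceding Cb3) and then sustained as the same pitch into the next harmony.
Sustained through a change of harmony — a pedal tone.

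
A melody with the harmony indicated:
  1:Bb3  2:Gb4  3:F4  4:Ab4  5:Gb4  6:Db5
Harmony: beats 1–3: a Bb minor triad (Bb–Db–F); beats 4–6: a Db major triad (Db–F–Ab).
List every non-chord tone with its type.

Gb4 (beat 2) — appoggiatura; Gb4 (beat 5) — escape tone.

The harmony at that moment is Bb minor triad (Bb, Db, F); Gb4 is not a chord tone.
It is approached by leap up from Bb3 and left by step down to F4.
Leap in, step out — an appoggiatura.
The harmony at that moment is Db major triad (Db, F, Ab); Gb4 is not a chord tone.
It is approached by step down from Ab4 and left by leap up to Db5.
Step in, leap out — an escape tone.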